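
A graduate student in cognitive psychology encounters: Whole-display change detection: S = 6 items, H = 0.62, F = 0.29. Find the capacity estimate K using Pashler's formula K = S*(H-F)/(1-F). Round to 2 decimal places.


K = S * (H - F) / (1 - F)
H - F = 0.33
1 - F = 0.71
K = 6 * 0.33 / 0.71
= 2.79


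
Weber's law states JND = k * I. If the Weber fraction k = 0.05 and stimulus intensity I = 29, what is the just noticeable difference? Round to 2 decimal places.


JND = k * I
JND = 0.05 * 29
= 1.45


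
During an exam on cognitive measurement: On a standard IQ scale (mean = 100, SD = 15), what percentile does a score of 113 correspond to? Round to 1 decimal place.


z = (IQ - mean) / SD
z = (113 - 100) / 15 = 0.8667
Percentile = Phi(0.8667) * 100
Phi(0.8667) = 0.806947
= 80.7


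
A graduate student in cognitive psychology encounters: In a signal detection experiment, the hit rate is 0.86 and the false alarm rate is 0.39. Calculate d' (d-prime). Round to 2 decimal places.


d' = z(HR) - z(FAR)
z(0.86) = 1.0803
z(0.39) = -0.2793
d' = 1.0803 - -0.2793
= 1.36


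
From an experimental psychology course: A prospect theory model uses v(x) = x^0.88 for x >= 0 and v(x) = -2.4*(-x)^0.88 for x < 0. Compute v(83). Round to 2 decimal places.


Since x = 83 >= 0, use v(x) = x^0.88
83^0.88 = 48.8415
v(83) = 48.84


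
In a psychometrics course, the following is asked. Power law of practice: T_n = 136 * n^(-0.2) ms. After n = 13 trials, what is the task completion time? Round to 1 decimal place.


T_n = 136 * 13^(-0.2)
13^(-0.2) = 0.598703
T_n = 136 * 0.598703
= 81.4 ms


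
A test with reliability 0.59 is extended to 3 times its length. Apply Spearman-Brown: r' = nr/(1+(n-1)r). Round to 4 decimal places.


r_new = n*r / (1 + (n-1)*r)
Numerator = 3 * 0.59 = 1.77
Denominator = 1 + 2 * 0.59 = 2.18
r_new = 1.77 / 2.18
= 0.8119


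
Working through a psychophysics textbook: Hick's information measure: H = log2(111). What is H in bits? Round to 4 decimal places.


H = log2(n)
H = log2(111)
= 6.7944


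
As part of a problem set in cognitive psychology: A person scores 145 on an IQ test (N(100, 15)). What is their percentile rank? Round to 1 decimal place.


z = (IQ - mean) / SD
z = (145 - 100) / 15 = 3.0
Percentile = Phi(3.0) * 100
Phi(3.0) = 0.99865
= 99.9


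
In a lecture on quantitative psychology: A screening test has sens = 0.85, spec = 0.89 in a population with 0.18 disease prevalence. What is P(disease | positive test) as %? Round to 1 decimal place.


PPV = (sens * prev) / (sens * prev + (1-spec) * (1-prev))
Numerator = 0.85 * 0.18 = 0.153
P(positive and no disease) = (1 - spec) * (1 - prev) = (1 - 0.89) * (1 - 0.18) = 0.0902
Denominator = 0.153 + 0.0902 = 0.2432
PPV = 0.153 / 0.2432 = 0.629112
As percentage = 62.9


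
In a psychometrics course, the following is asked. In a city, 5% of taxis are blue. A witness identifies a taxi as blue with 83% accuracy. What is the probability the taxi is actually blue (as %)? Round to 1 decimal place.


P(blue | says blue) = P(says blue | blue)*P(blue) / [P(says blue | blue)*P(blue) + P(says blue | not blue)*P(not blue)]
Numerator = 0.83 * 0.05 = 0.0415
False identification = 0.17 * 0.95 = 0.1615
P = 0.0415 / (0.0415 + 0.1615)
= 0.0415 / 0.203
As percentage = 20.4


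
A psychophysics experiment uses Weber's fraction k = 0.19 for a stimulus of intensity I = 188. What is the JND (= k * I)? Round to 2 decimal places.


JND = k * I
JND = 0.19 * 188
= 35.72


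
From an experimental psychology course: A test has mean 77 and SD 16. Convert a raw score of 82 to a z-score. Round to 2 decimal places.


z = (X - mu) / sigma
= (82 - 77) / 16
= 5 / 16
= 0.31


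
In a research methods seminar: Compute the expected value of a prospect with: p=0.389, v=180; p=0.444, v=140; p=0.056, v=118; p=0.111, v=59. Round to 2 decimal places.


EU = sum(p_i * v_i)
0.389 * 180 = 70.02
0.444 * 140 = 62.16
0.056 * 118 = 6.608
0.111 * 59 = 6.549
EU = 70.02 + 62.16 + 6.608 + 6.549
= 145.34


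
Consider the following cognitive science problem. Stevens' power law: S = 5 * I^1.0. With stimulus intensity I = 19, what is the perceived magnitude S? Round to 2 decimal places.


S = 5 * 19^1.0
19^1.0 = 19.0
S = 5 * 19.0
= 95.00


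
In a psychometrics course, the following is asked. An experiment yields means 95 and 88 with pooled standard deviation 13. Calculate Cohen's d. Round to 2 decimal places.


Cohen's d = (M1 - M2) / S_pooled
= (95 - 88) / 13
= 7 / 13
= 0.54


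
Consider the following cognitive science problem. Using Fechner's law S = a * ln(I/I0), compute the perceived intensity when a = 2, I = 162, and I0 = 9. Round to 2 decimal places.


S = 2 * ln(162/9)
I/I0 = 18.0
ln(18.0) = 2.8904
S = 2 * 2.8904
= 5.78


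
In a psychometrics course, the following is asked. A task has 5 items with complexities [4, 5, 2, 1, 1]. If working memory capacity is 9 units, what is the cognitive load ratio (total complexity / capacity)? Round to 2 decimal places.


Total complexity = 4 + 5 + 2 + 1 + 1 = 13
Load = total / capacity = 13 / 9
= 1.44


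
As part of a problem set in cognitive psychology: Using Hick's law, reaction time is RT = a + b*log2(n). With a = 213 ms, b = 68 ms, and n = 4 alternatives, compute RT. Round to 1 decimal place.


RT = 213 + 68 * log2(4)
log2(4) = 2.0
RT = 213 + 68 * 2.0
= 213 + 136.0
= 349.0 ms


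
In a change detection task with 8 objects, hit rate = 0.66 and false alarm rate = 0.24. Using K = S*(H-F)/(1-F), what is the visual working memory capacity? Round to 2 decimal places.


K = S * (H - F) / (1 - F)
H - F = 0.42
1 - F = 0.76
K = 8 * 0.42 / 0.76
= 4.42


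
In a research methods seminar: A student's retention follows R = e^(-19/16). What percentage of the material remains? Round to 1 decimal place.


R = e^(-t/S)
-t/S = -19/16 = -1.1875
R = e^(-1.1875) = 0.304983
Percentage = 0.304983 * 100
= 30.5


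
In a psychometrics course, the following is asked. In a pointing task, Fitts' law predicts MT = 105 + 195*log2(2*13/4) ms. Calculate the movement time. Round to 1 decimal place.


MT = 105 + 195 * log2(2*13/4)
2D/W = 6.5
log2(6.5) = 2.7004
MT = 105 + 195 * 2.7004
= 631.6 ms


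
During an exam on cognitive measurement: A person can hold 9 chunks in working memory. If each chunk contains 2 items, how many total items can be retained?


Total items = chunks * items_per_chunk
= 9 * 2
= 18


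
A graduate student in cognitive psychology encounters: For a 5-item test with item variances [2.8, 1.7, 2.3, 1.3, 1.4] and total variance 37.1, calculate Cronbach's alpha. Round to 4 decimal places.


alpha = (k/(k-1)) * (1 - sum(s_i^2)/s_total^2)
sum(item variances) = 9.5
k/(k-1) = 5/4 = 1.25
1 - 9.5/37.1 = 1 - 0.256065 = 0.743935
alpha = 1.25 * 0.743935
= 0.9299


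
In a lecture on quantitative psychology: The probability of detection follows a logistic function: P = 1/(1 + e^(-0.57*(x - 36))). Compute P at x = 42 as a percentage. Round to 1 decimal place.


P(x) = 1/(1 + e^(-0.57*(42 - 36)))
Exponent = -0.57 * 6 = -3.42
e^(-3.42) = 0.032712
P = 1/(1 + 0.032712) = 0.968324
Percentage = 96.8


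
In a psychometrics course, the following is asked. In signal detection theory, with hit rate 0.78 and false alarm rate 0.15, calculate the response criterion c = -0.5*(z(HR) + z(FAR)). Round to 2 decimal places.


c = -0.5 * (z(HR) + z(FAR))
z(0.78) = 0.7722
z(0.15) = -1.0364
c = -0.5 * (0.7722 + -1.0364)
= -0.5 * -0.2642
= 0.13


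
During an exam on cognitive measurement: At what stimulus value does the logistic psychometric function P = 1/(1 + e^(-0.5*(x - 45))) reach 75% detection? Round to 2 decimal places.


At P = 0.75: 0.75 = 1/(1 + e^(-k*(x-x0)))
Solving: e^(-k*(x-x0)) = 1/3
x = x0 + ln(3)/k
ln(3) = 1.0986
x = 45 + 1.0986/0.5
= 45 + 2.1972
= 47.20


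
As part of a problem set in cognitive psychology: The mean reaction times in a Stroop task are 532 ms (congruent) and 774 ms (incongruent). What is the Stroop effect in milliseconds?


Stroop effect = RT(incongruent) - RT(congruent)
= 774 - 532
= 242 ms


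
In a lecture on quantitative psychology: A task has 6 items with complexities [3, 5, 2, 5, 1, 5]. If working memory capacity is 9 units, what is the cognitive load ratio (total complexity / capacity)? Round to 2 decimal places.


Total complexity = 3 + 5 + 2 + 5 + 1 + 5 = 21
Load = total / capacity = 21 / 9
= 2.33


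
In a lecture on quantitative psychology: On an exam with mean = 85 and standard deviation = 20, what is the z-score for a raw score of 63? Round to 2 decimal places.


z = (X - mu) / sigma
= (63 - 85) / 20
= -22 / 20
= -1.10


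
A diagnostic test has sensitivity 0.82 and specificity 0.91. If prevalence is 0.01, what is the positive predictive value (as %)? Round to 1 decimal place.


PPV = (sens * prev) / (sens * prev + (1-spec) * (1-prev))
Numerator = 0.82 * 0.01 = 0.0082
P(positive and no disease) = (1 - spec) * (1 - prev) = (1 - 0.91) * (1 - 0.01) = 0.0891
Denominator = 0.0082 + 0.0891 = 0.0973
PPV = 0.0082 / 0.0973 = 0.084275
As percentage = 8.4


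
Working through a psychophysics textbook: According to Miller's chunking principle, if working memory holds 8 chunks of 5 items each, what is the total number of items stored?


Total items = chunks * items_per_chunk
= 8 * 5
= 40


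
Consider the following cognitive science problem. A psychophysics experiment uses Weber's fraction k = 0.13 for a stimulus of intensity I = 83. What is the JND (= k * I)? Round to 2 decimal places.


JND = k * I
JND = 0.13 * 83
= 10.79


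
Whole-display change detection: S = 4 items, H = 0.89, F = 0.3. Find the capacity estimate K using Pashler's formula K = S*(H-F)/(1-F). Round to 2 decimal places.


K = S * (H - F) / (1 - F)
H - F = 0.59
1 - F = 0.7
K = 4 * 0.59 / 0.7
= 3.37


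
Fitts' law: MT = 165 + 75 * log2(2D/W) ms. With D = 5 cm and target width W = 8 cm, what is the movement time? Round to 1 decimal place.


MT = 165 + 75 * log2(2*5/8)
2D/W = 1.25
log2(1.25) = 0.3219
MT = 165 + 75 * 0.3219
= 189.1 ms


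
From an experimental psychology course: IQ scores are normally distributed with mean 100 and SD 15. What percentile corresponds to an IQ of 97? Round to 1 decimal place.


z = (IQ - mean) / SD
z = (97 - 100) / 15 = -0.2
Percentile = Phi(-0.2) * 100
Phi(-0.2) = 0.42074
= 42.1


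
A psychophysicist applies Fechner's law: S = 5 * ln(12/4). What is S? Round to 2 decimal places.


S = 5 * ln(12/4)
I/I0 = 3.0
ln(3.0) = 1.0986
S = 5 * 1.0986
= 5.49


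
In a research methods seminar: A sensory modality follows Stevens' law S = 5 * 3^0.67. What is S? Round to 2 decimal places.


S = 5 * 3^0.67
3^0.67 = 2.0877
S = 5 * 2.0877
= 10.44


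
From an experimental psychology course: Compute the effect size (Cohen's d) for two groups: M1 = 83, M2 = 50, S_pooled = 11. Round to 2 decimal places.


Cohen's d = (M1 - M2) / S_pooled
= (83 - 50) / 11
= 33 / 11
= 3.00


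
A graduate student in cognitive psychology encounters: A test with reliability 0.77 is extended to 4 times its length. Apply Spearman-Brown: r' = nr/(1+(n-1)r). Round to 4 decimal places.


r_new = n*r / (1 + (n-1)*r)
Numerator = 4 * 0.77 = 3.08
Denominator = 1 + 3 * 0.77 = 3.31
r_new = 3.08 / 3.31
= 0.9305


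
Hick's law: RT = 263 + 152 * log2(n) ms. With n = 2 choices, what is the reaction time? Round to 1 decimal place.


RT = 263 + 152 * log2(2)
log2(2) = 1.0
RT = 263 + 152 * 1.0
= 263 + 152.0
= 415.0 ms


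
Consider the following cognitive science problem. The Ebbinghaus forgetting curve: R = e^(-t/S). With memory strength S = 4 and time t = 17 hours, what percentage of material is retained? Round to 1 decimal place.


R = e^(-t/S)
-t/S = -17/4 = -4.25
R = e^(-4.25) = 0.014264
Percentage = 0.014264 * 100
= 1.4


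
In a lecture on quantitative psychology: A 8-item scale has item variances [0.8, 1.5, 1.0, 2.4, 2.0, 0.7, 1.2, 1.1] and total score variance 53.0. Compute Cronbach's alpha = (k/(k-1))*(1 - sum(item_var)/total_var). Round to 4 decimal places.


alpha = (k/(k-1)) * (1 - sum(s_i^2)/s_total^2)
sum(item variances) = 10.7
k/(k-1) = 8/7 = 1.142857
1 - 10.7/53.0 = 1 - 0.201887 = 0.798113
alpha = 1.142857 * 0.798113
= 0.9121


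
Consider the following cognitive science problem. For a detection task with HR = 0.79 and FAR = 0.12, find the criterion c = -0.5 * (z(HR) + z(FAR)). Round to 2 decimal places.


c = -0.5 * (z(HR) + z(FAR))
z(0.79) = 0.8064
z(0.12) = -1.175
c = -0.5 * (0.8064 + -1.175)
= -0.5 * -0.3686
= 0.18


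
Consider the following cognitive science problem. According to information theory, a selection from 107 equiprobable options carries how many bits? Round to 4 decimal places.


H = log2(n)
H = log2(107)
= 6.7415


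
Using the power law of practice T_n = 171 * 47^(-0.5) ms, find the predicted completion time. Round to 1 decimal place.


T_n = 171 * 47^(-0.5)
47^(-0.5) = 0.145865
T_n = 171 * 0.145865
= 24.9 ms


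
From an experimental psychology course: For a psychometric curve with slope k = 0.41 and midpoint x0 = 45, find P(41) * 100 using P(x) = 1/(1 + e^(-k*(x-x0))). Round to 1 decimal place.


P(x) = 1/(1 + e^(-0.41*(41 - 45)))
Exponent = -0.41 * -4 = 1.64
e^(1.64) = 5.15517
P = 1/(1 + 5.15517) = 0.162465
Percentage = 16.2


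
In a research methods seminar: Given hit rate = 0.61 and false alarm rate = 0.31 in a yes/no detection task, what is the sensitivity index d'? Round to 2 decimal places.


d' = z(HR) - z(FAR)
z(0.61) = 0.2793
z(0.31) = -0.4959
d' = 0.2793 - -0.4959
= 0.78


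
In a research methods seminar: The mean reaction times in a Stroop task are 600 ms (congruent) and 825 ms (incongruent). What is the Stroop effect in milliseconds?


Stroop effect = RT(incongruent) - RT(congruent)
= 825 - 600
= 225 ms


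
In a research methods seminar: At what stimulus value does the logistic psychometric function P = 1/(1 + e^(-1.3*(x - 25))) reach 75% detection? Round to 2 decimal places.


At P = 0.75: 0.75 = 1/(1 + e^(-k*(x-x0)))
Solving: e^(-k*(x-x0)) = 1/3
x = x0 + ln(3)/k
ln(3) = 1.0986
x = 25 + 1.0986/1.3
= 25 + 0.8451
= 25.85


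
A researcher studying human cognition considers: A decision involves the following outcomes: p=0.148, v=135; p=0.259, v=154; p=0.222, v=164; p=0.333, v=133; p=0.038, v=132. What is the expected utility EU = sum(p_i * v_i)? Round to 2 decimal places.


EU = sum(p_i * v_i)
0.148 * 135 = 19.98
0.259 * 154 = 39.886
0.222 * 164 = 36.408
0.333 * 133 = 44.289
0.038 * 132 = 5.016
EU = 19.98 + 39.886 + 36.408 + 44.289 + 5.016
= 145.58


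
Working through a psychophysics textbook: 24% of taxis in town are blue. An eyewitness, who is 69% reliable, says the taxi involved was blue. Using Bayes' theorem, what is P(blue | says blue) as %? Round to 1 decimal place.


P(blue | says blue) = P(says blue | blue)*P(blue) / [P(says blue | blue)*P(blue) + P(says blue | not blue)*P(not blue)]
Numerator = 0.69 * 0.24 = 0.1656
False identification = 0.31 * 0.76 = 0.2356
P = 0.1656 / (0.1656 + 0.2356)
= 0.1656 / 0.4012
As percentage = 41.3


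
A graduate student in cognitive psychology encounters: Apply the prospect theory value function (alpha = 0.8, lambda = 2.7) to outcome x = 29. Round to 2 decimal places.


Since x = 29 >= 0, use v(x) = x^0.8
29^0.8 = 14.7883
v(29) = 14.79


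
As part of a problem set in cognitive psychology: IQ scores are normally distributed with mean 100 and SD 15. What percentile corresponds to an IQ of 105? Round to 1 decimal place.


z = (IQ - mean) / SD
z = (105 - 100) / 15 = 0.3333
Percentile = Phi(0.3333) * 100
Phi(0.3333) = 0.630546
= 63.1


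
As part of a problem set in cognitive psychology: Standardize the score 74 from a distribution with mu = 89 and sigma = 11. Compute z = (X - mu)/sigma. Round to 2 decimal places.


z = (X - mu) / sigma
= (74 - 89) / 11
= -15 / 11
= -1.36


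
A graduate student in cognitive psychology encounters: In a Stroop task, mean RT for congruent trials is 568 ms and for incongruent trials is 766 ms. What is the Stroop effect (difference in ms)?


Stroop effect = RT(incongruent) - RT(congruent)
= 766 - 568
= 198 ms


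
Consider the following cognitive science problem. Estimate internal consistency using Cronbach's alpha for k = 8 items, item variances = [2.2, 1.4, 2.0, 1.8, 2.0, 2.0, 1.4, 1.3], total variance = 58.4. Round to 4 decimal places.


alpha = (k/(k-1)) * (1 - sum(s_i^2)/s_total^2)
sum(item variances) = 14.1
k/(k-1) = 8/7 = 1.142857
1 - 14.1/58.4 = 1 - 0.241438 = 0.758562
alpha = 1.142857 * 0.758562
= 0.8669


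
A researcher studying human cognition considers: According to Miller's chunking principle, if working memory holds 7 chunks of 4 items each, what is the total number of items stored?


Total items = chunks * items_per_chunk
= 7 * 4
= 28


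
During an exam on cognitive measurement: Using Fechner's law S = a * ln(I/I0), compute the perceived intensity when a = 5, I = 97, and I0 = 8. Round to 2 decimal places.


S = 5 * ln(97/8)
I/I0 = 12.125
ln(12.125) = 2.4953
S = 5 * 2.4953
= 12.48


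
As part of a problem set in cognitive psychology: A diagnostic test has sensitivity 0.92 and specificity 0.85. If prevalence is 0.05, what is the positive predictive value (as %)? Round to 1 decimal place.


PPV = (sens * prev) / (sens * prev + (1-spec) * (1-prev))
Numerator = 0.92 * 0.05 = 0.046
P(positive and no disease) = (1 - spec) * (1 - prev) = (1 - 0.85) * (1 - 0.05) = 0.1425
Denominator = 0.046 + 0.1425 = 0.1885
PPV = 0.046 / 0.1885 = 0.244032
As percentage = 24.4


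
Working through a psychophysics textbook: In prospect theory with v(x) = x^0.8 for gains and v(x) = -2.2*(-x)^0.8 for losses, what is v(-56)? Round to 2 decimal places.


Since x = -56 < 0, use v(x) = -lambda*(-x)^alpha
(-x) = 56
56^0.8 = 25.0352
v(-56) = -2.2 * 25.0352
= -55.08


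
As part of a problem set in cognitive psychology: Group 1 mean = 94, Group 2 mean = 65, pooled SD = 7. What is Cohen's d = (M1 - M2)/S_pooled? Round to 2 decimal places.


Cohen's d = (M1 - M2) / S_pooled
= (94 - 65) / 7
= 29 / 7
= 4.14


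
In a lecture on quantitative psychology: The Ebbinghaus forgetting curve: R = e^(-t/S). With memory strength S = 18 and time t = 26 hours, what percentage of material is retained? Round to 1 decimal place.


R = e^(-t/S)
-t/S = -26/18 = -1.444444
R = e^(-1.444444) = 0.235877
Percentage = 0.235877 * 100
= 23.6


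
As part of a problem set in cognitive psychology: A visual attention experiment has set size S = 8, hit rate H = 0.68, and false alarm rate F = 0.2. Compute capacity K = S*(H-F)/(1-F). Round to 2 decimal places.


K = S * (H - F) / (1 - F)
H - F = 0.48
1 - F = 0.8
K = 8 * 0.48 / 0.8
= 4.80


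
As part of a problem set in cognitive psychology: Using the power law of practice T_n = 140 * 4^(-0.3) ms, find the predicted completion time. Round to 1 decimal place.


T_n = 140 * 4^(-0.3)
4^(-0.3) = 0.659754
T_n = 140 * 0.659754
= 92.4 ms


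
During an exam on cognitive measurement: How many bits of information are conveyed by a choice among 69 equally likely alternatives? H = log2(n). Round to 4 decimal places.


H = log2(n)
H = log2(69)
= 6.1085


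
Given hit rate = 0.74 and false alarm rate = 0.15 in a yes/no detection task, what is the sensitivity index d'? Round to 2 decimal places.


d' = z(HR) - z(FAR)
z(0.74) = 0.6433
z(0.15) = -1.0364
d' = 0.6433 - -1.0364
= 1.68


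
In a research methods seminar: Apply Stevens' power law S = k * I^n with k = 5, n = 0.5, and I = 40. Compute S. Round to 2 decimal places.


S = 5 * 40^0.5
40^0.5 = 6.3246
S = 5 * 6.3246
= 31.62


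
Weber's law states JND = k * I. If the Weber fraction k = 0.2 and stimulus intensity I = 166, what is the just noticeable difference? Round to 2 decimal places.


JND = k * I
JND = 0.2 * 166
= 33.20


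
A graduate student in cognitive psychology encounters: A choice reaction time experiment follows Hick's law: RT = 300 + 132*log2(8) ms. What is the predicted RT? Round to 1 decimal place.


RT = 300 + 132 * log2(8)
log2(8) = 3.0
RT = 300 + 132 * 3.0
= 300 + 396.0
= 696.0 ms


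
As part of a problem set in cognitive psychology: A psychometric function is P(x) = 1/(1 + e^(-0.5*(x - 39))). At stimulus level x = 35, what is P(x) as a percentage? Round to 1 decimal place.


P(x) = 1/(1 + e^(-0.5*(35 - 39)))
Exponent = -0.5 * -4 = 2.0
e^(2.0) = 7.389056
P = 1/(1 + 7.389056) = 0.119203
Percentage = 11.9


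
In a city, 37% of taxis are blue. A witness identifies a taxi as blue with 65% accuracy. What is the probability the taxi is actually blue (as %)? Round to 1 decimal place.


P(blue | says blue) = P(says blue | blue)*P(blue) / [P(says blue | blue)*P(blue) + P(says blue | not blue)*P(not blue)]
Numerator = 0.65 * 0.37 = 0.2405
False identification = 0.35 * 0.63 = 0.2205
P = 0.2405 / (0.2405 + 0.2205)
= 0.2405 / 0.461
As percentage = 52.2


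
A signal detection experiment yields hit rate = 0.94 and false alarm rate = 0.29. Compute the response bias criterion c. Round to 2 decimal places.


c = -0.5 * (z(HR) + z(FAR))
z(0.94) = 1.5548
z(0.29) = -0.5534
c = -0.5 * (1.5548 + -0.5534)
= -0.5 * 1.0014
= -0.50


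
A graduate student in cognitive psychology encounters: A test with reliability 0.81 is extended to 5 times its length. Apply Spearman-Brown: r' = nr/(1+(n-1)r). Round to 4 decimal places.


r_new = n*r / (1 + (n-1)*r)
Numerator = 5 * 0.81 = 4.05
Denominator = 1 + 4 * 0.81 = 4.24
r_new = 4.05 / 4.24
= 0.9552


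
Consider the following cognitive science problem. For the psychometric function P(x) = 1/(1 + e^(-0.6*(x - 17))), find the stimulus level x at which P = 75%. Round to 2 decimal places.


At P = 0.75: 0.75 = 1/(1 + e^(-k*(x-x0)))
Solving: e^(-k*(x-x0)) = 1/3
x = x0 + ln(3)/k
ln(3) = 1.0986
x = 17 + 1.0986/0.6
= 17 + 1.831
= 18.83


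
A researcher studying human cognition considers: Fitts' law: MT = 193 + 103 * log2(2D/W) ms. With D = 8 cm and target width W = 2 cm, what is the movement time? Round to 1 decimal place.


MT = 193 + 103 * log2(2*8/2)
2D/W = 8.0
log2(8.0) = 3.0
MT = 193 + 103 * 3.0
= 502.0 ms


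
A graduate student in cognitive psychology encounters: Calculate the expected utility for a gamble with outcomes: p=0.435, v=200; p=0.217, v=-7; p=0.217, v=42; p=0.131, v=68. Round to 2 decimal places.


EU = sum(p_i * v_i)
0.435 * 200 = 87.0
0.217 * -7 = -1.519
0.217 * 42 = 9.114
0.131 * 68 = 8.908
EU = 87.0 + -1.519 + 9.114 + 8.908
= 103.50


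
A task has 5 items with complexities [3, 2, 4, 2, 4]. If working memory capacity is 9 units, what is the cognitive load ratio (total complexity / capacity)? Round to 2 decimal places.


Total complexity = 3 + 2 + 4 + 2 + 4 = 15
Load = total / capacity = 15 / 9
= 1.67


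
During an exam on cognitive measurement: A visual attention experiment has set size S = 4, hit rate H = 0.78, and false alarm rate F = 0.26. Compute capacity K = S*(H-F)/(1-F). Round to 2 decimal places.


K = S * (H - F) / (1 - F)
H - F = 0.52
1 - F = 0.74
K = 4 * 0.52 / 0.74
= 2.81


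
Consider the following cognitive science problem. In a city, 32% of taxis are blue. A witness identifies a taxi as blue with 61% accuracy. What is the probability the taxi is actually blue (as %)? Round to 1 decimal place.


P(blue | says blue) = P(says blue | blue)*P(blue) / [P(says blue | blue)*P(blue) + P(says blue | not blue)*P(not blue)]
Numerator = 0.61 * 0.32 = 0.1952
False identification = 0.39 * 0.68 = 0.2652
P = 0.1952 / (0.1952 + 0.2652)
= 0.1952 / 0.4604
As percentage = 42.4


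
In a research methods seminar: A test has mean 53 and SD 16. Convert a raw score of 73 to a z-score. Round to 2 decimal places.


z = (X - mu) / sigma
= (73 - 53) / 16
= 20 / 16
= 1.25


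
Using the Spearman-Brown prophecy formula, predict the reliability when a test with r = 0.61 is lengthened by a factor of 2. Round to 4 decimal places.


r_new = n*r / (1 + (n-1)*r)
Numerator = 2 * 0.61 = 1.22
Denominator = 1 + 1 * 0.61 = 1.61
r_new = 1.22 / 1.61
= 0.7578


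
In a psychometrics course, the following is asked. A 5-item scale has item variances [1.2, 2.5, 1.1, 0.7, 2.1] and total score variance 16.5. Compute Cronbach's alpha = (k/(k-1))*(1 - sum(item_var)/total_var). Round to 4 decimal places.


alpha = (k/(k-1)) * (1 - sum(s_i^2)/s_total^2)
sum(item variances) = 7.6
k/(k-1) = 5/4 = 1.25
1 - 7.6/16.5 = 1 - 0.460606 = 0.539394
alpha = 1.25 * 0.539394
= 0.6742


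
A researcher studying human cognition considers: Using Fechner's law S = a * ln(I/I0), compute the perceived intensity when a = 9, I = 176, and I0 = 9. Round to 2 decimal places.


S = 9 * ln(176/9)
I/I0 = 19.555556
ln(19.555556) = 2.9733
S = 9 * 2.9733
= 26.76


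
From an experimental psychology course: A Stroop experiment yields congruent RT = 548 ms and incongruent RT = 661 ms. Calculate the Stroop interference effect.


Stroop effect = RT(incongruent) - RT(congruent)
= 661 - 548
= 113 ms


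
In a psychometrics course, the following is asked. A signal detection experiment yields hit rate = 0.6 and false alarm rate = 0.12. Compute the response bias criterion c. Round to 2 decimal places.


c = -0.5 * (z(HR) + z(FAR))
z(0.6) = 0.2533
z(0.12) = -1.175
c = -0.5 * (0.2533 + -1.175)
= -0.5 * -0.9217
= 0.46


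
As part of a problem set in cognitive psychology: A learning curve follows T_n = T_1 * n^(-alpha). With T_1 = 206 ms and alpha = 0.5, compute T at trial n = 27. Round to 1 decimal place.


T_n = 206 * 27^(-0.5)
27^(-0.5) = 0.19245
T_n = 206 * 0.19245
= 39.6 ms


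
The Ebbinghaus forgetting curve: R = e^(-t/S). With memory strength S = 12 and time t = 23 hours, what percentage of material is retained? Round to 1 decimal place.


R = e^(-t/S)
-t/S = -23/12 = -1.916667
R = e^(-1.916667) = 0.147096
Percentage = 0.147096 * 100
= 14.7


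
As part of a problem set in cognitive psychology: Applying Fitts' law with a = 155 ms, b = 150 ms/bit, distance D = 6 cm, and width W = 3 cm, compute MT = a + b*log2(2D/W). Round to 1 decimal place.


MT = 155 + 150 * log2(2*6/3)
2D/W = 4.0
log2(4.0) = 2.0
MT = 155 + 150 * 2.0
= 455.0 ms


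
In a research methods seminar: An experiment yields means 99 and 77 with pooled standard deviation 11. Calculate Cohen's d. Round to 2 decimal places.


Cohen's d = (M1 - M2) / S_pooled
= (99 - 77) / 11
= 22 / 11
= 2.00


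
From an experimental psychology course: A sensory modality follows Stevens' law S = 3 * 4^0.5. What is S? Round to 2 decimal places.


S = 3 * 4^0.5
4^0.5 = 2.0
S = 3 * 2.0
= 6.00


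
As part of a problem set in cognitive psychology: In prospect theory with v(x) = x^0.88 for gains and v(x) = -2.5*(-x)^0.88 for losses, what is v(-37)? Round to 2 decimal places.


Since x = -37 < 0, use v(x) = -lambda*(-x)^alpha
(-x) = 37
37^0.88 = 23.9893
v(-37) = -2.5 * 23.9893
= -59.97


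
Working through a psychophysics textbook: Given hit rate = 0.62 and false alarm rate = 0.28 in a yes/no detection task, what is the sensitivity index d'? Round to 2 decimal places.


d' = z(HR) - z(FAR)
z(0.62) = 0.3055
z(0.28) = -0.5828
d' = 0.3055 - -0.5828
= 0.89


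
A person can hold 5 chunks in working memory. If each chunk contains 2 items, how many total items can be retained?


Total items = chunks * items_per_chunk
= 5 * 2
= 10


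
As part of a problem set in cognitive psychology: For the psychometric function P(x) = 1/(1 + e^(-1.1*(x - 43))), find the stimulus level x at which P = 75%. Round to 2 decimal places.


At P = 0.75: 0.75 = 1/(1 + e^(-k*(x-x0)))
Solving: e^(-k*(x-x0)) = 1/3
x = x0 + ln(3)/k
ln(3) = 1.0986
x = 43 + 1.0986/1.1
= 43 + 0.9987
= 44.00


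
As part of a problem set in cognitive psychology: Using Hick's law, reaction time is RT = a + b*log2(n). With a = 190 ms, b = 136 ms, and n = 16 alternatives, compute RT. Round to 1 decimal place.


RT = 190 + 136 * log2(16)
log2(16) = 4.0
RT = 190 + 136 * 4.0
= 190 + 544.0
= 734.0 ms


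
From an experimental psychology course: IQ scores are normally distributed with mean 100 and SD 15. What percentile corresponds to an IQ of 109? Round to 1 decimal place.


z = (IQ - mean) / SD
z = (109 - 100) / 15 = 0.6
Percentile = Phi(0.6) * 100
Phi(0.6) = 0.725747
= 72.6


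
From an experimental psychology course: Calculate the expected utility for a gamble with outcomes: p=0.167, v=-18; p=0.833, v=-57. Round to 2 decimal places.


EU = sum(p_i * v_i)
0.167 * -18 = -3.006
0.833 * -57 = -47.481
EU = -3.006 + -47.481
= -50.49


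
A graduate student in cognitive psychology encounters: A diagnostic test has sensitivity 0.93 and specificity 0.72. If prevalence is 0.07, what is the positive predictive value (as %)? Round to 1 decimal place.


PPV = (sens * prev) / (sens * prev + (1-spec) * (1-prev))
Numerator = 0.93 * 0.07 = 0.0651
P(positive and no disease) = (1 - spec) * (1 - prev) = (1 - 0.72) * (1 - 0.07) = 0.2604
Denominator = 0.0651 + 0.2604 = 0.3255
PPV = 0.0651 / 0.3255 = 0.2
As percentage = 20.0


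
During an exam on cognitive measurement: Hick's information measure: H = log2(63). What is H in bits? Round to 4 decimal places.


H = log2(n)
H = log2(63)
= 5.9773


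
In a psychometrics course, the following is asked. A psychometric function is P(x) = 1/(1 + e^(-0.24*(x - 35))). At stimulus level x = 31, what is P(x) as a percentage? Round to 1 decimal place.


P(x) = 1/(1 + e^(-0.24*(31 - 35)))
Exponent = -0.24 * -4 = 0.96
e^(0.96) = 2.611696
P = 1/(1 + 2.611696) = 0.276878
Percentage = 27.7


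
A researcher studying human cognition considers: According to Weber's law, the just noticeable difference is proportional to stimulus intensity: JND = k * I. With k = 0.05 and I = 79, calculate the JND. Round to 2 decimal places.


JND = k * I
JND = 0.05 * 79
= 3.95


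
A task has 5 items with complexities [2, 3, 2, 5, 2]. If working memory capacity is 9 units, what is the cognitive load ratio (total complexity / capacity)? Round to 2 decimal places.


Total complexity = 2 + 3 + 2 + 5 + 2 = 14
Load = total / capacity = 14 / 9
= 1.56


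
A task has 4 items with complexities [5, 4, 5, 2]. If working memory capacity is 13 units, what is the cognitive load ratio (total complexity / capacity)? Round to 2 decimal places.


Total complexity = 5 + 4 + 5 + 2 = 16
Load = total / capacity = 16 / 13
= 1.23


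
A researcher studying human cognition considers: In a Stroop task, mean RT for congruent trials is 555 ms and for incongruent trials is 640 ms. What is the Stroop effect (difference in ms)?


Stroop effect = RT(incongruent) - RT(congruent)
= 640 - 555
= 85 ms


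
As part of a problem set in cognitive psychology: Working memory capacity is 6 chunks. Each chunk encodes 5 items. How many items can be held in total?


Total items = chunks * items_per_chunk
= 6 * 5
= 30


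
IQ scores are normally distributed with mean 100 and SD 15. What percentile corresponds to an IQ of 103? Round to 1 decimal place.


z = (IQ - mean) / SD
z = (103 - 100) / 15 = 0.2
Percentile = Phi(0.2) * 100
Phi(0.2) = 0.57926
= 57.9


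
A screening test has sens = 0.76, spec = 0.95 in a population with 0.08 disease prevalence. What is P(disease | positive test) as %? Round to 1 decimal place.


PPV = (sens * prev) / (sens * prev + (1-spec) * (1-prev))
Numerator = 0.76 * 0.08 = 0.0608
P(positive and no disease) = (1 - spec) * (1 - prev) = (1 - 0.95) * (1 - 0.08) = 0.046
Denominator = 0.0608 + 0.046 = 0.1068
PPV = 0.0608 / 0.1068 = 0.569288
As percentage = 56.9


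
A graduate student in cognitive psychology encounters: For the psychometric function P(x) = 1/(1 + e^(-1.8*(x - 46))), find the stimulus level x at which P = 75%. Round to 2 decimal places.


At P = 0.75: 0.75 = 1/(1 + e^(-k*(x-x0)))
Solving: e^(-k*(x-x0)) = 1/3
x = x0 + ln(3)/k
ln(3) = 1.0986
x = 46 + 1.0986/1.8
= 46 + 0.6103
= 46.61


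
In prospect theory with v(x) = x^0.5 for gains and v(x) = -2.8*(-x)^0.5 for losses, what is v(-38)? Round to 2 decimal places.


Since x = -38 < 0, use v(x) = -lambda*(-x)^alpha
(-x) = 38
38^0.5 = 6.1644
v(-38) = -2.8 * 6.1644
= -17.26


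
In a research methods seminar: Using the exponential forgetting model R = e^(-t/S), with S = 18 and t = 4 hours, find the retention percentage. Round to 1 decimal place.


R = e^(-t/S)
-t/S = -4/18 = -0.222222
R = e^(-0.222222) = 0.800738
Percentage = 0.800738 * 100
= 80.1


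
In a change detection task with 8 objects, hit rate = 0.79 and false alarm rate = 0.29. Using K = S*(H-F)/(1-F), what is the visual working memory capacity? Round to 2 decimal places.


K = S * (H - F) / (1 - F)
H - F = 0.5
1 - F = 0.71
K = 8 * 0.5 / 0.71
= 5.63


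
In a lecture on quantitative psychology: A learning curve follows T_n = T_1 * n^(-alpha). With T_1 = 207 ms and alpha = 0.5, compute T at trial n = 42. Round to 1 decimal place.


T_n = 207 * 42^(-0.5)
42^(-0.5) = 0.154303
T_n = 207 * 0.154303
= 31.9 ms


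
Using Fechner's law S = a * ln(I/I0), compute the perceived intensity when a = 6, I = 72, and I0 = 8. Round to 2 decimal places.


S = 6 * ln(72/8)
I/I0 = 9.0
ln(9.0) = 2.1972
S = 6 * 2.1972
= 13.18


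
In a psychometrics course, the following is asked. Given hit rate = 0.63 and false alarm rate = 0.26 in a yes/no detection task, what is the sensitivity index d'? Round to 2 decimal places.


d' = z(HR) - z(FAR)
z(0.63) = 0.3319
z(0.26) = -0.6433
d' = 0.3319 - -0.6433
= 0.98


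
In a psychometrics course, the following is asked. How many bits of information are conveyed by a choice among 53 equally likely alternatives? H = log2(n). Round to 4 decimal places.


H = log2(n)
H = log2(53)
= 5.7279


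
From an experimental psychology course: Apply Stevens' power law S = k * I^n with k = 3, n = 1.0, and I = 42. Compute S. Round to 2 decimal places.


S = 3 * 42^1.0
42^1.0 = 42.0
S = 3 * 42.0
= 126.00


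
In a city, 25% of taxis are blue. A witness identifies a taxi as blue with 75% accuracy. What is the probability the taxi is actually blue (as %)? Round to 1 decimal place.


P(blue | says blue) = P(says blue | blue)*P(blue) / [P(says blue | blue)*P(blue) + P(says blue | not blue)*P(not blue)]
Numerator = 0.75 * 0.25 = 0.1875
False identification = 0.25 * 0.75 = 0.1875
P = 0.1875 / (0.1875 + 0.1875)
= 0.1875 / 0.375
As percentage = 50.0


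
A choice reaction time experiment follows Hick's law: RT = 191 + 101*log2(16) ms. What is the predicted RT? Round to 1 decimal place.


RT = 191 + 101 * log2(16)
log2(16) = 4.0
RT = 191 + 101 * 4.0
= 191 + 404.0
= 595.0 ms


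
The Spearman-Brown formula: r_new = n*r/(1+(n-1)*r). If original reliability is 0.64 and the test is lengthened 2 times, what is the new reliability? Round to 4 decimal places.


r_new = n*r / (1 + (n-1)*r)
Numerator = 2 * 0.64 = 1.28
Denominator = 1 + 1 * 0.64 = 1.64
r_new = 1.28 / 1.64
= 0.7805


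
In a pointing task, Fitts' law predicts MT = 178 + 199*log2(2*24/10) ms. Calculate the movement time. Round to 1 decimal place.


MT = 178 + 199 * log2(2*24/10)
2D/W = 4.8
log2(4.8) = 2.263
MT = 178 + 199 * 2.263
= 628.3 ms


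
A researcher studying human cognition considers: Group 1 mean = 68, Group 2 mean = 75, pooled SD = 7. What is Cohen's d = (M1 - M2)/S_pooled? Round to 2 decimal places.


Cohen's d = (M1 - M2) / S_pooled
= (68 - 75) / 7
= -7 / 7
= -1.00


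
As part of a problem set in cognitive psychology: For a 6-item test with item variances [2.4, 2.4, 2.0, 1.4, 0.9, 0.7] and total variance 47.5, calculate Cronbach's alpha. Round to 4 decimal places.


alpha = (k/(k-1)) * (1 - sum(s_i^2)/s_total^2)
sum(item variances) = 9.8
k/(k-1) = 6/5 = 1.2
1 - 9.8/47.5 = 1 - 0.206316 = 0.793684
alpha = 1.2 * 0.793684
= 0.9524


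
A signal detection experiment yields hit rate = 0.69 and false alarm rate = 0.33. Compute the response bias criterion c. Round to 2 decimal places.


c = -0.5 * (z(HR) + z(FAR))
z(0.69) = 0.4959
z(0.33) = -0.4399
c = -0.5 * (0.4959 + -0.4399)
= -0.5 * 0.056
= -0.03


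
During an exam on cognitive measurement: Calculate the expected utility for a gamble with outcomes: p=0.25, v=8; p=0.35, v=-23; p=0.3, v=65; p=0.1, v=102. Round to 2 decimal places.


EU = sum(p_i * v_i)
0.25 * 8 = 2.0
0.35 * -23 = -8.05
0.3 * 65 = 19.5
0.1 * 102 = 10.2
EU = 2.0 + -8.05 + 19.5 + 10.2
= 23.65


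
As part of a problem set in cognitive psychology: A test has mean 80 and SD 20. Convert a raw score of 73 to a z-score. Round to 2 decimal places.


z = (X - mu) / sigma
= (73 - 80) / 20
= -7 / 20
= -0.35


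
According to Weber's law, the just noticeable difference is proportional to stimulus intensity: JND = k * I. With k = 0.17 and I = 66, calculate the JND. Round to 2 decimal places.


JND = k * I
JND = 0.17 * 66
= 11.22


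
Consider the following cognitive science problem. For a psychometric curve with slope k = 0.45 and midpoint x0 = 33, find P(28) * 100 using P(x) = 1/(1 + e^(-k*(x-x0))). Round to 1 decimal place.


P(x) = 1/(1 + e^(-0.45*(28 - 33)))
Exponent = -0.45 * -5 = 2.25
e^(2.25) = 9.487736
P = 1/(1 + 9.487736) = 0.095349
Percentage = 9.5


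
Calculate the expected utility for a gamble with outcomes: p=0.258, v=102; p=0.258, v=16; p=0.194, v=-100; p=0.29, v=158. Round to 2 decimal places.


EU = sum(p_i * v_i)
0.258 * 102 = 26.316
0.258 * 16 = 4.128
0.194 * -100 = -19.4
0.29 * 158 = 45.82
EU = 26.316 + 4.128 + -19.4 + 45.82
= 56.86


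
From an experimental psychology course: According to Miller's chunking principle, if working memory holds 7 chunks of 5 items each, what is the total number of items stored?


Total items = chunks * items_per_chunk
= 7 * 5
= 35


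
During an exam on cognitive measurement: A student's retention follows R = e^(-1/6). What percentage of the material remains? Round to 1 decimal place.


R = e^(-t/S)
-t/S = -1/6 = -0.166667
R = e^(-0.166667) = 0.846481
Percentage = 0.846481 * 100
= 84.6


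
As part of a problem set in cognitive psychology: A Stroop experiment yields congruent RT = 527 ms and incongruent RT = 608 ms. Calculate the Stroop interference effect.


Stroop effect = RT(incongruent) - RT(congruent)
= 608 - 527
= 81 ms


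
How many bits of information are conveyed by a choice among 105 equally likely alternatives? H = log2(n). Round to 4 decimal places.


H = log2(n)
H = log2(105)
= 6.7142


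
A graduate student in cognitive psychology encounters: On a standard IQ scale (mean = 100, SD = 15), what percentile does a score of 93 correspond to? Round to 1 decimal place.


z = (IQ - mean) / SD
z = (93 - 100) / 15 = -0.4667
Percentile = Phi(-0.4667) * 100
Phi(-0.4667) = 0.320357
= 32.0


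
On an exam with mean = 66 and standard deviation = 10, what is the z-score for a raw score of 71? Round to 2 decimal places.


z = (X - mu) / sigma
= (71 - 66) / 10
= 5 / 10
= 0.50


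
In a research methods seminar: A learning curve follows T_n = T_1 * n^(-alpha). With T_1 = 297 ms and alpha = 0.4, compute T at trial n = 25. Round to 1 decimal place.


T_n = 297 * 25^(-0.4)
25^(-0.4) = 0.275946
T_n = 297 * 0.275946
= 82.0 ms


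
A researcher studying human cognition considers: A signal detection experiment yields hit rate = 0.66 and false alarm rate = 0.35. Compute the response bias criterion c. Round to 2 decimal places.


c = -0.5 * (z(HR) + z(FAR))
z(0.66) = 0.4125
z(0.35) = -0.3853
c = -0.5 * (0.4125 + -0.3853)
= -0.5 * 0.0272
= -0.01


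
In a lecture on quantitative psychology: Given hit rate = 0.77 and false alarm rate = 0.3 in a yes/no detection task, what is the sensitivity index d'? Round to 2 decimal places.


d' = z(HR) - z(FAR)
z(0.77) = 0.7388
z(0.3) = -0.5244
d' = 0.7388 - -0.5244
= 1.26


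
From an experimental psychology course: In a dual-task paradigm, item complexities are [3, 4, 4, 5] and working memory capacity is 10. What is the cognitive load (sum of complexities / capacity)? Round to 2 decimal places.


Total complexity = 3 + 4 + 4 + 5 = 16
Load = total / capacity = 16 / 10
= 1.60
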